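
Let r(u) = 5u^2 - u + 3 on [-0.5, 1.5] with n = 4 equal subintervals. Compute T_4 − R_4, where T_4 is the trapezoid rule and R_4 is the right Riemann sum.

-2

T_4 = 11.25.
R_4 = 13.25.
T_4 − R_4 = -2.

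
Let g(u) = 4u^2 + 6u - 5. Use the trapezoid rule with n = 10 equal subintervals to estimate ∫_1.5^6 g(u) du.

Δu = (6 − 1.5)/10 = 0.45.
g(1.5) = 13, g(1.95) = 21.91, g(2.4) = 32.44, g(2.85) = 44.59, g(3.3) = 58.36, g(3.75) = 73.75, g(4.2) = 90.76, g(4.65) = 109.39, g(5.1) = 129.64, g(5.55) = 151.51, g(6) = 175.
T_10 = (Δu/2)·[g(u_0) + 2g(u_1) + ... + 2g(u_{9}) + g(u_10)].
Sum = 362.8575.

362.8575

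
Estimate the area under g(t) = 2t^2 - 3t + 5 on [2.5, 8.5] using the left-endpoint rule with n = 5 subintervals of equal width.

264.48

Δt = (8.5 − 2.5)/5 = 1.2.
Left endpoints: 2.5, 3.7, 4.9, 6.1, 7.3.
g(2.5) = 10, g(3.7) = 21.28, g(4.9) = 38.32, g(6.1) = 61.12, g(7.3) = 89.68.
Sum = Δt · [g(2.5) + g(3.7) + g(4.9) + g(6.1) + g(7.3)].
Sum = 264.48.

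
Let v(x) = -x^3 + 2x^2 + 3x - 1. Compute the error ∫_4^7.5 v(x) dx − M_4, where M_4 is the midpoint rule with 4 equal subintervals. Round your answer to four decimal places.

-3.4054

Exact integral: ∫_4^7.5 v(x) dx ≈ -431.557292.
M_4 ≈ -428.151855.
Error ≈ -431.557292 − (-428.151855) ≈ -3.4054.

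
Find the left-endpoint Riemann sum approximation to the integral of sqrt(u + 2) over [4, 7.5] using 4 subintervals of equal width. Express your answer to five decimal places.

9.44320

Δu = (7.5 − 4)/4 = 0.875.
Left endpoints: 4, 4.875, 5.75, 6.625.
f(4) ≈ 2.44949, f(4.875) ≈ 2.62202, f(5.75) ≈ 2.78388, f(6.625) ≈ 2.93684.
Sum = Δu · [f(4) + f(4.875) + f(5.75) + f(6.625)].
Sum ≈ 9.44320.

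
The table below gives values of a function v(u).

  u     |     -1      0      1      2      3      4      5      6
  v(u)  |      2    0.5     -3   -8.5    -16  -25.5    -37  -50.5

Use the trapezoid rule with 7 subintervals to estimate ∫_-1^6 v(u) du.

-113.75

Δu = 1.
T_7 = (1/2)·[2 + 2·0.5 + 2·(-3) + 2·(-8.5) + 2·(-16) + 2·(-25.5) + 2·(-37) + (-50.5)] = -113.75.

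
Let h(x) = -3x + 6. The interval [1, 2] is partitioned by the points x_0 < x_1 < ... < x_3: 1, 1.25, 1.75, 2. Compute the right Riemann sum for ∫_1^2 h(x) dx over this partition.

Subinterval widths: 0.25, 0.5, 0.25.
Right endpoints: 1.25, 1.75, 2.
h(1.25) = 2.25, h(1.75) = 0.75, h(2) = 0.
Sum = Σ Δx_i · h(x_i).
Sum = 0.9375.

0.9375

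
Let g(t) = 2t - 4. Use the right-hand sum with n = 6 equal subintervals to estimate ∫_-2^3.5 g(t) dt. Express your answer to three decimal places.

Δt = (3.5 − (-2))/6 = 11/12.
Right endpoints: -13/12, -1/6, 0.75, 5/3, 31/12, 3.5.
g(-13/12) = -37/6, g(-1/6) = -13/3, g(0.75) = -2.5, g(5/3) = -2/3, g(31/12) = 7/6, g(3.5) = 3.
Sum = Δt · [g(-13/12) + g(-1/6) + g(0.75) + ...].
Sum ≈ -8.708.

-8.708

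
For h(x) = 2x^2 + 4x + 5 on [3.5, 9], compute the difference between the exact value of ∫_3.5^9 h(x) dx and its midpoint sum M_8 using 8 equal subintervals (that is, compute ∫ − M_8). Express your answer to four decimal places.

0.4333

Exact integral: ∫_3.5^9 h(x) dx ≈ 622.416667.
M_8 ≈ 621.983398.
Error ≈ 622.416667 − 621.983398 ≈ 0.4333.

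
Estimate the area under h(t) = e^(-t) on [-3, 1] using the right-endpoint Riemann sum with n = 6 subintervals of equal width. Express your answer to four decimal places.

13.8700

Δt = (1 − (-3))/6 = 2/3.
Right endpoints: -7/3, -5/3, -1, -1/3, 1/3, 1.
h(-7/3) ≈ 10.3123, h(-5/3) ≈ 5.2945, h(-1) ≈ 2.7183, h(-1/3) ≈ 1.3956, h(1/3) ≈ 0.7165, h(1) ≈ 0.3679.
Sum = Δt · [h(-7/3) + h(-5/3) + h(-1) + ...].
Sum ≈ 13.8700.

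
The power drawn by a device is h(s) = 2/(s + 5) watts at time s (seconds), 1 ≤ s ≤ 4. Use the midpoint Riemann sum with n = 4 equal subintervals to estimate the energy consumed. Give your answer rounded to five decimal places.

0.81021

Δs = (4 − 1)/4 = 0.75.
Midpoints: 1.375, 2.125, 2.875, 3.625.
h(1.375) = 16/51, h(2.125) = 16/57, h(2.875) = 16/63, h(3.625) = 16/69.
Sum = Δs · [h(1.375) + h(2.125) + h(2.875) + h(3.625)].
Sum ≈ 0.81021.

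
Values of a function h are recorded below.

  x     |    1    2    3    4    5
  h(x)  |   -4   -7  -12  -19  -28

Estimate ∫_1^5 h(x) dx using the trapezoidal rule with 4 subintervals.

Δx = 1.
T_4 = (1/2)·[(-4) + 2·(-7) + 2·(-12) + 2·(-19) + (-28)] = -54.

-54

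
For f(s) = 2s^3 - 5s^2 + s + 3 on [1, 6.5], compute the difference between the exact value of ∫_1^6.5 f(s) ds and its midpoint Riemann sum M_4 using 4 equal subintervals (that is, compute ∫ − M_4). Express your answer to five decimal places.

15.16439

Exact integral: ∫_1^6.5 f(s) ds ≈ 473.1145833.
M_4 ≈ 457.9501953.
Error ≈ 473.1145833 − 457.9501953 ≈ 15.16439.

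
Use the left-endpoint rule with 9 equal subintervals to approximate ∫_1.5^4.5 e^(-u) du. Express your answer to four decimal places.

Δu = (4.5 − 1.5)/9 = 1/3.
Left endpoints: 1.5, 11/6, 13/6, 2.5, 17/6, 19/6, 3.5, 23/6, 25/6.
f(1.5) ≈ 0.2231, f(11/6) ≈ 0.1599, f(13/6) ≈ 0.1146, f(2.5) ≈ 0.0821, f(17/6) ≈ 0.0588, f(19/6) ≈ 0.0421, f(3.5) ≈ 0.0302, f(23/6) ≈ 0.0216, f(25/6) ≈ 0.0155.
Sum = Δu · [f(1.5) + f(11/6) + f(13/6) + ...].
Sum ≈ 0.2493.

0.2493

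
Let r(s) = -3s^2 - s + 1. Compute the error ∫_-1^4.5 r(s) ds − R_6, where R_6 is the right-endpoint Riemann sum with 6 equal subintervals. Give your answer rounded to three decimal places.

31.300

Exact integral: ∫_-1^4.5 r(s) ds = -96.25.
R_6 ≈ -127.55035.
Error ≈ -96.25 − (-127.55035) ≈ 31.300.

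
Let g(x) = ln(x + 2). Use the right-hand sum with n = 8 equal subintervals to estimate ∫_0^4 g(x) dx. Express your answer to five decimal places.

Δx = (4 − 0)/8 = 0.5.
Right endpoints: 0.5, 1, 1.5, 2, 2.5, 3, 3.5, 4.
g(0.5) ≈ 0.91629, g(1) ≈ 1.09861, g(1.5) ≈ 1.25276, g(2) ≈ 1.38629, g(2.5) ≈ 1.50408, g(3) ≈ 1.60944, g(3.5) ≈ 1.70475, g(4) ≈ 1.79176.
Sum = Δx · [g(0.5) + g(1) + g(1.5) + ...].
Sum ≈ 5.63199.

5.63199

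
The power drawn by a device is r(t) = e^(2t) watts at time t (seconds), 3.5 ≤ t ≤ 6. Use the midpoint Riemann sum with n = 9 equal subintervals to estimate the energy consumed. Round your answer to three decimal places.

79798.892

Δt = (6 − 3.5)/9 = 5/18.
Midpoints: 131/36, 47/12, 151/36, 161/36, 4.75, 181/36, 191/36, 67/12, 211/36.
r(131/36) ≈ 1447.767, r(47/12) ≈ 2523.326, r(151/36) ≈ 4397.928, r(161/36) ≈ 7665.189, r(4.75) ≈ 13359.727, r(181/36) ≈ 23284.788, r(191/36) ≈ 40583.267, r(67/12) ≈ 70732.941, r(211/36) ≈ 123281.079.
Sum = Δt · [r(131/36) + r(47/12) + r(151/36) + ...].
Sum ≈ 79798.892.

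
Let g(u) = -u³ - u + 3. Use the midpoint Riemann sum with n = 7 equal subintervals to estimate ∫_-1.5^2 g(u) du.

6.9453125

Δu = (2 − (-1.5))/7 = 0.5.
Midpoints: -1.25, -0.75, -0.25, 0.25, 0.75, 1.25, 1.75.
g(-1.25) = 6.203125, g(-0.75) = 4.171875, g(-0.25) = 3.265625, g(0.25) = 2.734375, g(0.75) = 1.828125, g(1.25) = -0.203125, g(1.75) = -4.109375.
Sum = Δu · [g(-1.25) + g(-0.75) + g(-0.25) + ...].
Sum = 6.9453125.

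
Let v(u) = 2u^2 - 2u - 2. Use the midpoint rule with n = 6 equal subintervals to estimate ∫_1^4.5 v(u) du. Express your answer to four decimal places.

33.6348

Δu = (4.5 − 1)/6 = 7/12.
Midpoints: 31/24, 1.875, 59/24, 73/24, 3.625, 101/24.
v(31/24) = -359/288, v(1.875) = 1.28125, v(59/24) = 1489/288, v(73/24) = 3001/288, v(3.625) = 17.03125, v(101/24) = 7201/288.
Sum = Δu · [v(31/24) + v(1.875) + v(59/24) + ...].
Sum ≈ 33.6348.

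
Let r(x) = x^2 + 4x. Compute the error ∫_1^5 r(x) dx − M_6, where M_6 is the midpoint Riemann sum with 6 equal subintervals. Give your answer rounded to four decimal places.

0.1481

Exact integral: ∫_1^5 r(x) dx ≈ 89.333333.
M_6 ≈ 89.185185.
Error ≈ 89.333333 − 89.185185 ≈ 0.1481.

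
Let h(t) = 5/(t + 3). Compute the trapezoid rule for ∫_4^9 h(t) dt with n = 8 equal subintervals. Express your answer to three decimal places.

Δt = (9 − 4)/8 = 0.625.
h(4) = 5/7, h(4.625) = 40/61, h(5.25) = 20/33, h(5.875) = 40/71, h(6.5) = 10/19, h(7.125) = 40/81, h(7.75) = 20/43, h(8.375) = 40/91, h(9) = 5/12.
T_8 = (Δt/2)·[h(t_0) + 2h(t_1) + ... + 2h(t_{7}) + h(t_8)].
Sum ≈ 2.697.

2.697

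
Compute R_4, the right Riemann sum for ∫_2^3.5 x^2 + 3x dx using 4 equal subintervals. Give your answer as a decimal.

26.42578125

Δx = (3.5 − 2)/4 = 0.375.
Right endpoints: 2.375, 2.75, 3.125, 3.5.
f(2.375) = 12.765625, f(2.75) = 15.8125, f(3.125) = 19.140625, f(3.5) = 22.75.
Sum = Δx · [f(2.375) + f(2.75) + f(3.125) + f(3.5)].
Sum = 26.42578125.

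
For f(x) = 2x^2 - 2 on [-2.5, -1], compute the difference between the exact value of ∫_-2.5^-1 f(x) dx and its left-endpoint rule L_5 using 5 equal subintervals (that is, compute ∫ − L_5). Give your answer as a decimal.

Exact integral: ∫_-2.5^-1 f(x) dx = 6.75.
L_5 = 8.37.
Error = 6.75 − 8.37 = -1.62.

-1.62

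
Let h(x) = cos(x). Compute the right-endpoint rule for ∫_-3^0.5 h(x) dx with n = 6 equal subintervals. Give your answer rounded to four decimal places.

1.1476

Δx = (0.5 − (-3))/6 = 7/12.
Right endpoints: -29/12, -11/6, -1.25, -2/3, -1/12, 0.5.
h(-29/12) ≈ -0.7485, h(-11/6) ≈ -0.2595, h(-1.25) ≈ 0.3153, h(-2/3) ≈ 0.7859, h(-1/12) ≈ 0.9965, h(0.5) ≈ 0.8776.
Sum = Δx · [h(-29/12) + h(-11/6) + h(-1.25) + ...].
Sum ≈ 1.1476.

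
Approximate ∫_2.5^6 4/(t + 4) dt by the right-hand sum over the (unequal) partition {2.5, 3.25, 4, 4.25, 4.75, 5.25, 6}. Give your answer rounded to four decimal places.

Subinterval widths: 0.75, 0.75, 0.25, 0.5, 0.5, 0.75.
Right endpoints: 3.25, 4, 4.25, 4.75, 5.25, 6.
f(3.25) = 16/29, f(4) = 0.5, f(4.25) = 16/33, f(4.75) = 16/35, f(5.25) = 16/37, f(6) = 0.4.
Sum = Σ Δt_i · f(t_i).
Sum ≈ 1.6548.

1.6548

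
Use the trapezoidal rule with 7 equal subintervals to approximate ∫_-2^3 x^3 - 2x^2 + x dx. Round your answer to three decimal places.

Δx = (3 − (-2))/7 = 5/7.
f(-2) = -18, f(-9/7) = -2304/343, f(-4/7) = -484/343, f(1/7) = 36/343, f(6/7) = 6/343, f(11/7) = 176/343, f(16/7) = 1296/343, f(3) = 12.
T_7 = (Δx/2)·[f(x_0) + 2f(x_1) + ... + 2f(x_{6}) + f(x_7)].
Sum ≈ -4.796.

-4.796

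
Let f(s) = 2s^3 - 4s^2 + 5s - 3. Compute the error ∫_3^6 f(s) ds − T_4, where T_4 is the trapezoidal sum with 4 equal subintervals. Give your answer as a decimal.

Exact integral: ∫_3^6 f(s) ds = 414.
T_4 = 420.46875.
Error = 414 − 420.46875 = -6.46875.

-6.46875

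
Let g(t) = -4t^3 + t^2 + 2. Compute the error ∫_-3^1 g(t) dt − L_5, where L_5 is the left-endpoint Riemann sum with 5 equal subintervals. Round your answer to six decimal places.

-53.546667

Exact integral: ∫_-3^1 g(t) dt ≈ 97.33333333.
L_5 = 150.88.
Error ≈ 97.33333333 − 150.88 ≈ -53.546667.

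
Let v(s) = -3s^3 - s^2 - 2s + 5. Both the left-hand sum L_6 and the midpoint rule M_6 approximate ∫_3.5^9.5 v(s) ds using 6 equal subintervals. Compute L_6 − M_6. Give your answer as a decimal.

L_6 = -5108.5.
M_6 = -6286.
L_6 − M_6 = 1177.5.

1177.5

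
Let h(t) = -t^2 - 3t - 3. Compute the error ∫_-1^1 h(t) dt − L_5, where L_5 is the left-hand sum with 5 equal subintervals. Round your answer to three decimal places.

Exact integral: ∫_-1^1 h(t) dt ≈ -6.66667.
L_5 = -5.52.
Error ≈ -6.66667 − (-5.52) ≈ -1.147.

-1.147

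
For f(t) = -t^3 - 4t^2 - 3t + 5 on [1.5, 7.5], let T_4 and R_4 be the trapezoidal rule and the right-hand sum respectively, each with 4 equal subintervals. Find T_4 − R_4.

T_4 = -1438.125.
R_4 = -1927.5.
T_4 − R_4 = 489.375.

489.375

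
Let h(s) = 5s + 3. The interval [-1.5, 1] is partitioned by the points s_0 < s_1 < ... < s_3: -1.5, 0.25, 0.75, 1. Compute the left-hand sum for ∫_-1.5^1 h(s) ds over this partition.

Subinterval widths: 1.75, 0.5, 0.25.
Left endpoints: -1.5, 0.25, 0.75.
h(-1.5) = -4.5, h(0.25) = 4.25, h(0.75) = 6.75.
Sum = Σ Δs_i · h(s_i).
Sum = -4.0625.

-4.0625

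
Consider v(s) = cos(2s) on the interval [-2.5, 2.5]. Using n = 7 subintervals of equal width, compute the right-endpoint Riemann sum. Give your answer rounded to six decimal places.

Δs = (2.5 − (-2.5))/7 = 5/7.
Right endpoints: -25/14, -15/14, -5/14, 5/14, 15/14, 25/14, 2.5.
v(-25/14) ≈ -0.909034, v(-15/14) ≈ -0.541366, v(-5/14) ≈ 0.755561, v(5/14) ≈ 0.755561, v(15/14) ≈ -0.541366, v(25/14) ≈ -0.909034, v(2.5) ≈ 0.283662.
Sum = Δs · [v(-25/14) + v(-15/14) + v(-5/14) + ...].
Sum ≈ -0.790011.

-0.790011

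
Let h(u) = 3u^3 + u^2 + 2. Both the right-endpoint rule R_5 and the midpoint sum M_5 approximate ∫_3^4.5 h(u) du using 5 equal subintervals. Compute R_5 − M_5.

R_5 = 302.4975.
M_5 = 270.7809375.
R_5 − M_5 = 31.7165625.

31.7165625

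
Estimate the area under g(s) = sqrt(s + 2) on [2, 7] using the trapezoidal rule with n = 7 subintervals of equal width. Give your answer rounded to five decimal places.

12.66313

Δs = (7 − 2)/7 = 5/7.
g(2) ≈ 2.00000, g(19/7) ≈ 2.17124, g(24/7) ≈ 2.32993, g(29/7) ≈ 2.47848, g(34/7) ≈ 2.61861, g(39/7) ≈ 2.75162, g(44/7) ≈ 2.87849, g(7) ≈ 3.00000.
T_7 = (Δs/2)·[g(s_0) + 2g(s_1) + ... + 2g(s_{6}) + g(s_7)].
Sum ≈ 12.66313.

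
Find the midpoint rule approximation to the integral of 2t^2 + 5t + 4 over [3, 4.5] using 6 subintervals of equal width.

76.859375

Δt = (4.5 − 3)/6 = 0.25.
Midpoints: 3.125, 3.375, 3.625, 3.875, 4.125, 4.375.
f(3.125) = 39.15625, f(3.375) = 43.65625, f(3.625) = 48.40625, f(3.875) = 53.40625, f(4.125) = 58.65625, f(4.375) = 64.15625.
Sum = Δt · [f(3.125) + f(3.375) + f(3.625) + ...].
Sum = 76.859375.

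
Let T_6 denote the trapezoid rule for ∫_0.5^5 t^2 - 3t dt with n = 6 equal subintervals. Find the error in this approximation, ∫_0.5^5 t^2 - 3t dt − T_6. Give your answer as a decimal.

-0.421875

Exact integral: ∫_0.5^5 f(t) dt = 4.5.
T_6 = 4.921875.
Error = 4.5 − 4.921875 = -0.421875.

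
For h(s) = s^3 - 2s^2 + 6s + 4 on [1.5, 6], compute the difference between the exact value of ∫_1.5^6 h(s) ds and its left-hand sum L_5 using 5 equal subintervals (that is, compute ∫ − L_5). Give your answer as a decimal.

71.836875

Exact integral: ∫_1.5^6 h(s) ds = 300.234375.
L_5 = 228.3975.
Error = 300.234375 − 228.3975 = 71.836875.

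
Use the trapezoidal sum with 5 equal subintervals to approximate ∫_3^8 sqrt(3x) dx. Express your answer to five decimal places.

Δx = (8 − 3)/5 = 1.
f(3) ≈ 3.00000, f(4) ≈ 3.46410, f(5) ≈ 3.87298, f(6) ≈ 4.24264, f(7) ≈ 4.58258, f(8) ≈ 4.89898.
T_5 = (Δx/2)·[f(x_0) + 2f(x_1) + ... + 2f(x_{4}) + f(x_5)].
Sum ≈ 20.11179.

20.11179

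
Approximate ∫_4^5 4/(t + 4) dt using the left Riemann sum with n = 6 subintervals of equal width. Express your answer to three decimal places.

0.476

Δt = (5 − 4)/6 = 1/6.
Left endpoints: 4, 25/6, 13/3, 4.5, 14/3, 29/6.
f(4) = 0.5, f(25/6) = 24/49, f(13/3) = 0.48, f(4.5) = 8/17, f(14/3) = 6/13, f(29/6) = 24/53.
Sum = Δt · [f(4) + f(25/6) + f(13/3) + ...].
Sum ≈ 0.476.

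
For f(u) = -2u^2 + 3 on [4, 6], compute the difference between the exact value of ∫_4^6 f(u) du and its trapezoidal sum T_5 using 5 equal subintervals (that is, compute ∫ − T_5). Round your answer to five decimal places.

Exact integral: ∫_4^6 f(u) du ≈ -95.3333333.
T_5 = -95.44.
Error ≈ -95.3333333 − (-95.44) ≈ 0.10667.

0.10667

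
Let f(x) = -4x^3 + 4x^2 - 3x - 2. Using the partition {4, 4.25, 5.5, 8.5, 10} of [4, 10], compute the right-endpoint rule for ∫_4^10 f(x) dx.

-12799.140625

Subinterval widths: 0.25, 1.25, 3, 1.5.
Right endpoints: 4.25, 5.5, 8.5, 10.
f(4.25) = -249.5625, f(5.5) = -563, f(8.5) = -2195, f(10) = -3632.
Sum = Σ Δx_i · f(x_i).
Sum = -12799.140625.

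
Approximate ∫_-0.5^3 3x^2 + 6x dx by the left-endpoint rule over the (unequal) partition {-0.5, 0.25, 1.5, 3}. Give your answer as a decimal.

24.046875

Subinterval widths: 0.75, 1.25, 1.5.
Left endpoints: -0.5, 0.25, 1.5.
f(-0.5) = -2.25, f(0.25) = 1.6875, f(1.5) = 15.75.
Sum = Σ Δx_i · f(x_i).
Sum = 24.046875.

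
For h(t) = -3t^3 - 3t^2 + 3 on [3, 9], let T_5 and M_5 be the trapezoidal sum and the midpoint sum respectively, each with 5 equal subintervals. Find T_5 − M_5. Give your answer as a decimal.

-123.12

T_5 = -5626.08.
M_5 = -5502.96.
T_5 − M_5 = -123.12.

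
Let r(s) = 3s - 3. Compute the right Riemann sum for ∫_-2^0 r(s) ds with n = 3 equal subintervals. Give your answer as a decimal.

Δs = (0 − (-2))/3 = 2/3.
Right endpoints: -4/3, -2/3, 0.
r(-4/3) = -7, r(-2/3) = -5, r(0) = -3.
Sum = Δs · [r(-4/3) + r(-2/3) + r(0)].
Sum = -10.

-10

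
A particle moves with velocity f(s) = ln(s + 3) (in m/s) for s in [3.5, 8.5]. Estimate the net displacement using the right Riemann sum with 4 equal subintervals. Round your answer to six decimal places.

11.268178

Δs = (8.5 − 3.5)/4 = 1.25.
Right endpoints: 4.75, 6, 7.25, 8.5.
f(4.75) ≈ 2.047693, f(6) ≈ 2.197225, f(7.25) ≈ 2.327278, f(8.5) ≈ 2.442347.
Sum = Δs · [f(4.75) + f(6) + f(7.25) + f(8.5)].
Sum ≈ 11.268178.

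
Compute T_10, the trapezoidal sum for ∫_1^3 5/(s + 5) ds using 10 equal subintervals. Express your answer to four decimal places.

1.4386

Δs = (3 − 1)/10 = 0.2.
f(1) = 5/6, f(1.2) = 25/31, f(1.4) = 0.78125, f(1.6) = 25/33, f(1.8) = 25/34, f(2) = 5/7, f(2.2) = 25/36, f(2.4) = 25/37, f(2.6) = 25/38, f(2.8) = 25/39, f(3) = 0.625.
T_10 = (Δs/2)·[f(s_0) + 2f(s_1) + ... + 2f(s_{9}) + f(s_10)].
Sum ≈ 1.4386.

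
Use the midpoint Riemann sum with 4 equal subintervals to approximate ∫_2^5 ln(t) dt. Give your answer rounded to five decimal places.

Δt = (5 − 2)/4 = 0.75.
Midpoints: 2.375, 3.125, 3.875, 4.625.
f(2.375) ≈ 0.86500, f(3.125) ≈ 1.13943, f(3.875) ≈ 1.35455, f(4.625) ≈ 1.53148.
Sum = Δt · [f(2.375) + f(3.125) + f(3.875) + f(4.625)].
Sum ≈ 3.66784.

3.66784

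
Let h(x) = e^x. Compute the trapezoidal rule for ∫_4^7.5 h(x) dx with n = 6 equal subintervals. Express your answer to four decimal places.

1802.8861

Δx = (7.5 − 4)/6 = 7/12.
h(4) ≈ 54.5982, h(55/12) ≈ 97.8400, h(31/6) ≈ 175.3294, h(5.75) ≈ 314.1907, h(19/3) ≈ 563.0302, h(83/12) ≈ 1008.9512, h(7.5) ≈ 1808.0424.
T_6 = (Δx/2)·[h(x_0) + 2h(x_1) + ... + 2h(x_{5}) + h(x_6)].
Sum ≈ 1802.8861.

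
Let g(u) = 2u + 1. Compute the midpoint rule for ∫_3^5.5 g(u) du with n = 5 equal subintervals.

Δu = (5.5 − 3)/5 = 0.5.
Midpoints: 3.25, 3.75, 4.25, 4.75, 5.25.
g(3.25) = 7.5, g(3.75) = 8.5, g(4.25) = 9.5, g(4.75) = 10.5, g(5.25) = 11.5.
Sum = Δu · [g(3.25) + g(3.75) + g(4.25) + g(4.75) + g(5.25)].
Sum = 23.75.

23.75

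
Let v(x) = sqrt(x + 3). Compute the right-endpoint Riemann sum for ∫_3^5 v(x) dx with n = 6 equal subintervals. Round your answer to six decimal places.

Δx = (5 − 3)/6 = 1/3.
Right endpoints: 10/3, 11/3, 4, 13/3, 14/3, 5.
v(10/3) ≈ 2.516611, v(11/3) ≈ 2.581989, v(4) ≈ 2.645751, v(13/3) ≈ 2.708013, v(14/3) ≈ 2.768875, v(5) ≈ 2.828427.
Sum = Δx · [v(10/3) + v(11/3) + v(4) + ...].
Sum ≈ 5.349889.

5.349889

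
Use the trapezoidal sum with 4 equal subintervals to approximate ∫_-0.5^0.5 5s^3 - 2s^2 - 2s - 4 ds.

Δs = (0.5 − (-0.5))/4 = 0.25.
f(-0.5) = -4.125, f(-0.25) = -3.703125, f(0) = -4, f(0.25) = -4.546875, f(0.5) = -4.875.
T_4 = (Δs/2)·[f(s_0) + 2f(s_1) + 2f(s_2) + 2f(s_3) + f(s_4)].
Sum = -4.1875.

-4.1875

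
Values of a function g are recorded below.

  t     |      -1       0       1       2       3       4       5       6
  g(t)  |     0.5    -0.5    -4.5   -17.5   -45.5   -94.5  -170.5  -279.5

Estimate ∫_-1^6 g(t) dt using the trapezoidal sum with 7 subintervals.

Δt = 1.
T_7 = (1/2)·[0.5 + 2·(-0.5) + 2·(-4.5) + 2·(-17.5) + 2·(-45.5) + 2·(-94.5) + 2·(-170.5) + (-279.5)] = -472.5.

-472.5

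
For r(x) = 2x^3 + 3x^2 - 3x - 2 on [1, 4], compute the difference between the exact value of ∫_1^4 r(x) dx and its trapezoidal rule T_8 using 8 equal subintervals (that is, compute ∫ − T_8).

Exact integral: ∫_1^4 r(x) dx = 162.
T_8 = 163.265625.
Error = 162 − 163.265625 = -1.265625.

-1.265625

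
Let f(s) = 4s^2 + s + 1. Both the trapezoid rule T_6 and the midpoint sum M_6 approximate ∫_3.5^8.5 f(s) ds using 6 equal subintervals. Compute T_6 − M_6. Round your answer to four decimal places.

T_6 ≈ 798.981481.
M_6 ≈ 795.509259.
T_6 − M_6 ≈ 3.4722.

3.4722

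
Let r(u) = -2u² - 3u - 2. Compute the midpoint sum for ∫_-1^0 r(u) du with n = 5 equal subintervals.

-1.16

Δu = (0 − (-1))/5 = 0.2.
Midpoints: -0.9, -0.7, -0.5, -0.3, -0.1.
r(-0.9) = -0.92, r(-0.7) = -0.88, r(-0.5) = -1, r(-0.3) = -1.28, r(-0.1) = -1.72.
Sum = Δu · [r(-0.9) + r(-0.7) + r(-0.5) + r(-0.3) + r(-0.1)].
Sum = -1.16.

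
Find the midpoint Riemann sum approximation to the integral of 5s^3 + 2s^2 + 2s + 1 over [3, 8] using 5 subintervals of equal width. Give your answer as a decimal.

5366.875

Δs = (8 − 3)/5 = 1.
Midpoints: 3.5, 4.5, 5.5, 6.5, 7.5.
f(3.5) = 246.875, f(4.5) = 506.125, f(5.5) = 904.375, f(6.5) = 1471.625, f(7.5) = 2237.875.
Sum = Δs · [f(3.5) + f(4.5) + f(5.5) + f(6.5) + f(7.5)].
Sum = 5366.875.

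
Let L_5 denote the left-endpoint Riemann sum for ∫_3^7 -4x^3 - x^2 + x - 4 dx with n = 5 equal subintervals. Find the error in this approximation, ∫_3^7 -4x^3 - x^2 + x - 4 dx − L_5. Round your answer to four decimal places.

Exact integral: ∫_3^7 f(x) dx ≈ -2421.333333.
L_5 = -1927.36.
Error ≈ -2421.333333 − (-1927.36) ≈ -493.9733.

-493.9733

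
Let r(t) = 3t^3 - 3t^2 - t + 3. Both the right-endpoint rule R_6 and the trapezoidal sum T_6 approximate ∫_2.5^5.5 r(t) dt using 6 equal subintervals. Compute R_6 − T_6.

94.3125

R_6 = 601.6875.
T_6 = 507.375.
R_6 − T_6 = 94.3125.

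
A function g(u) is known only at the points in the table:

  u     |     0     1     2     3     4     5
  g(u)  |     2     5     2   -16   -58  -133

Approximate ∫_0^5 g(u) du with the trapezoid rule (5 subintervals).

Δu = 1.
T_5 = (1/2)·[2 + 2·5 + 2·2 + 2·(-16) + 2·(-58) + (-133)] = -132.5.

-132.5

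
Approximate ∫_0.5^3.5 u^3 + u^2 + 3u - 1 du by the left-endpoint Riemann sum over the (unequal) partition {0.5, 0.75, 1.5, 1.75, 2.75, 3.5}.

Subinterval widths: 0.25, 0.75, 0.25, 1, 0.75.
Left endpoints: 0.5, 0.75, 1.5, 1.75, 2.75.
f(0.5) = 0.875, f(0.75) = 2.234375, f(1.5) = 9.125, f(1.75) = 12.671875, f(2.75) = 35.609375.
Sum = Σ Δu_i · f(u_i).
Sum = 43.5546875.

43.5546875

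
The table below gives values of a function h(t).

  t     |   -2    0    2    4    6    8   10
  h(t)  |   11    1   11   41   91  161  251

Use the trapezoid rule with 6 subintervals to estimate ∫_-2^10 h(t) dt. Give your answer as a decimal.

872

Δt = 2.
T_6 = (2/2)·[11 + 2·1 + 2·11 + 2·41 + 2·91 + 2·161 + 251] = 872.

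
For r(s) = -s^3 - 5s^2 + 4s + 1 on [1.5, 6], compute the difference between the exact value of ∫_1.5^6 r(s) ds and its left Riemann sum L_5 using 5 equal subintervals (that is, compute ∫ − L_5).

Exact integral: ∫_1.5^6 r(s) ds = -605.109375.
L_5 = -451.4625.
Error = -605.109375 − (-451.4625) = -153.646875.

-153.646875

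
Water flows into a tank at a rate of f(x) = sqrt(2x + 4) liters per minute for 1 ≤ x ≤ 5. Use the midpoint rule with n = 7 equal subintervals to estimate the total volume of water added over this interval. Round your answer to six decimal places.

12.564003

Δx = (5 − 1)/7 = 4/7.
Midpoints: 9/7, 13/7, 17/7, 3, 25/7, 29/7, 33/7.
f(9/7) ≈ 2.563480, f(13/7) ≈ 2.777460, f(17/7) ≈ 2.976095, f(3) ≈ 3.162278, f(25/7) ≈ 3.338092, f(29/7) ≈ 3.505098, f(33/7) ≈ 3.664502.
Sum = Δx · [f(9/7) + f(13/7) + f(17/7) + ...].
Sum ≈ 12.564003.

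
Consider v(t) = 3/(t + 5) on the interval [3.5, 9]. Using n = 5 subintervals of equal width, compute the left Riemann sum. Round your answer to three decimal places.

1.576

Δt = (9 − 3.5)/5 = 1.1.
Left endpoints: 3.5, 4.6, 5.7, 6.8, 7.9.
v(3.5) = 6/17, v(4.6) = 0.3125, v(5.7) = 30/107, v(6.8) = 15/59, v(7.9) = 10/43.
Sum = Δt · [v(3.5) + v(4.6) + v(5.7) + v(6.8) + v(7.9)].
Sum ≈ 1.576.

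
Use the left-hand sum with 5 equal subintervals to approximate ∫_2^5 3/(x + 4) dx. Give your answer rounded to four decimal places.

1.2678

Δx = (5 − 2)/5 = 0.6.
Left endpoints: 2, 2.6, 3.2, 3.8, 4.4.
f(2) = 0.5, f(2.6) = 5/11, f(3.2) = 5/12, f(3.8) = 5/13, f(4.4) = 5/14.
Sum = Δx · [f(2) + f(2.6) + f(3.2) + f(3.8) + f(4.4)].
Sum ≈ 1.2678.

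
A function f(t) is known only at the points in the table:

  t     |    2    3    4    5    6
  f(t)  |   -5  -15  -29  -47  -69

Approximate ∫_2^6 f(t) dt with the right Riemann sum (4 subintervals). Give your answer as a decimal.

Δt = 1.
Sum = 1·[(-15) + (-29) + (-47) + (-69)] = -160.

-160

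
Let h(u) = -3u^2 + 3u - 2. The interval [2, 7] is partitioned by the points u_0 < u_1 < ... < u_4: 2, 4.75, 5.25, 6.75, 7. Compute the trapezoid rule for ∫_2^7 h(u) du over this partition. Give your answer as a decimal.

Subinterval widths: 2.75, 0.5, 1.5, 0.25.
h(2) = -8, h(4.75) = -55.4375, h(5.25) = -68.9375, h(6.75) = -118.4375, h(7) = -128.
On each subinterval the trapezoid contributes (Δu_i/2)·[h(u_{i-1}) + h(u_i)].
Sum = -289.65625.

-289.65625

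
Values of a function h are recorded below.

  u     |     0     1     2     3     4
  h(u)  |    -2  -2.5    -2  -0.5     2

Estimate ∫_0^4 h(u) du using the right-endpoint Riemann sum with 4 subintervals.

Δu = 1.
Sum = 1·[(-2.5) + (-2) + (-0.5) + 2] = -3.

-3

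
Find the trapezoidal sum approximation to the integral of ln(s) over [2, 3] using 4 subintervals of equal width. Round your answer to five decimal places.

0.90868

Δs = (3 − 2)/4 = 0.25.
f(2) ≈ 0.69315, f(2.25) ≈ 0.81093, f(2.5) ≈ 0.91629, f(2.75) ≈ 1.01160, f(3) ≈ 1.09861.
T_4 = (Δs/2)·[f(s_0) + 2f(s_1) + 2f(s_2) + 2f(s_3) + f(s_4)].
Sum ≈ 0.90868.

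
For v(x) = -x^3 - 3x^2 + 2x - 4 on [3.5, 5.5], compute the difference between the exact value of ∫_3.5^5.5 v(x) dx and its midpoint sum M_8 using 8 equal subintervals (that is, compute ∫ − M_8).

Exact integral: ∫_3.5^5.5 v(x) dx = -304.75.
M_8 = -304.578125.
Error = -304.75 − (-304.578125) = -0.171875.

-0.171875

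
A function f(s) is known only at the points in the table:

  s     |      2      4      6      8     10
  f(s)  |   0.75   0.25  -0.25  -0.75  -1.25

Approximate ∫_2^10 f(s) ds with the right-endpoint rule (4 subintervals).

Δs = 2.
Sum = 2·[0.25 + (-0.25) + (-0.75) + (-1.25)] = -4.

-4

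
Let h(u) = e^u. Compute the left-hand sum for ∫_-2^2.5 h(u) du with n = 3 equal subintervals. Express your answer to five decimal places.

5.19022

Δu = (2.5 − (-2))/3 = 1.5.
Left endpoints: -2, -0.5, 1.
h(-2) ≈ 0.13534, h(-0.5) ≈ 0.60653, h(1) ≈ 2.71828.
Sum = Δu · [h(-2) + h(-0.5) + h(1)].
Sum ≈ 5.19022.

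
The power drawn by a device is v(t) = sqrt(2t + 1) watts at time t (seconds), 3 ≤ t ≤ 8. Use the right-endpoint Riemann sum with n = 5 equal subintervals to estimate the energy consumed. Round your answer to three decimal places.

Δt = (8 − 3)/5 = 1.
Right endpoints: 4, 5, 6, 7, 8.
v(4) ≈ 3.000, v(5) ≈ 3.317, v(6) ≈ 3.606, v(7) ≈ 3.873, v(8) ≈ 4.123.
Sum = Δt · [v(4) + v(5) + v(6) + v(7) + v(8)].
Sum ≈ 17.918.

17.918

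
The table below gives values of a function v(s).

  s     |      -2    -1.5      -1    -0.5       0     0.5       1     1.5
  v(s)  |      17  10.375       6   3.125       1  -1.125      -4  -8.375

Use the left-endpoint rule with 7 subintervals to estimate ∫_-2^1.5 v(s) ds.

16.1875

Δs = 0.5.
Sum = 0.5·[17 + 10.375 + 6 + 3.125 + 1 + (-1.125) + (-4)] = 16.1875.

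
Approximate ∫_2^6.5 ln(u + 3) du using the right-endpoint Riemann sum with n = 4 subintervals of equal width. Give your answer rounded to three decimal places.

9.191

Δu = (6.5 − 2)/4 = 1.125.
Right endpoints: 3.125, 4.25, 5.375, 6.5.
f(3.125) ≈ 1.812, f(4.25) ≈ 1.981, f(5.375) ≈ 2.125, f(6.5) ≈ 2.251.
Sum = Δu · [f(3.125) + f(4.25) + f(5.375) + f(6.5)].
Sum ≈ 9.191.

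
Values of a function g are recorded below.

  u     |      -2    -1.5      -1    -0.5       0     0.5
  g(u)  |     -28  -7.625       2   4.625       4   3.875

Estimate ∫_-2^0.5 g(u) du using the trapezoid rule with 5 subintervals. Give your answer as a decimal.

-4.53125

Δu = 0.5.
T_5 = (0.5/2)·[(-28) + 2·(-7.625) + 2·2 + 2·4.625 + 2·4 + 3.875] = -4.53125.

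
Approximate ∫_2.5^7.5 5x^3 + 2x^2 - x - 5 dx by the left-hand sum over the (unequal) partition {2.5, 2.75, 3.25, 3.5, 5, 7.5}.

2130.65234375

Subinterval widths: 0.25, 0.5, 0.25, 1.5, 2.5.
Left endpoints: 2.5, 2.75, 3.25, 3.5, 5.
f(2.5) = 83.125, f(2.75) = 111.359375, f(3.25) = 184.515625, f(3.5) = 230.375, f(5) = 665.
Sum = Σ Δx_i · f(x_i).
Sum = 2130.65234375.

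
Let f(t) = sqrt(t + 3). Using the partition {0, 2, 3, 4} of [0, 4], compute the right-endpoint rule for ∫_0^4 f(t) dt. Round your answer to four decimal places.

9.5674

Subinterval widths: 2, 1, 1.
Right endpoints: 2, 3, 4.
f(2) ≈ 2.2361, f(3) ≈ 2.4495, f(4) ≈ 2.6458.
Sum = Σ Δt_i · f(t_i).
Sum ≈ 9.5674.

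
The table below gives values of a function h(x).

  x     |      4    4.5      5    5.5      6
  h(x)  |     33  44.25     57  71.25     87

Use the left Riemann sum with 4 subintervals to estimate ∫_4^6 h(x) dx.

102.75

Δx = 0.5.
Sum = 0.5·[33 + 44.25 + 57 + 71.25] = 102.75.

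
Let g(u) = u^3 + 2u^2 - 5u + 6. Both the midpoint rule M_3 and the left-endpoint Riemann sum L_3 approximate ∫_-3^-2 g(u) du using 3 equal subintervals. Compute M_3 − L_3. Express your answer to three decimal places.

0.819

M_3 ≈ 14.96759.
L_3 ≈ 14.14815.
M_3 − L_3 ≈ 0.819.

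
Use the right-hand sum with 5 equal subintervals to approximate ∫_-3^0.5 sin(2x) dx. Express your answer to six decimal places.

Δx = (0.5 − (-3))/5 = 0.7.
Right endpoints: -2.3, -1.6, -0.9, -0.2, 0.5.
f(-2.3) ≈ 0.993691, f(-1.6) ≈ 0.058374, f(-0.9) ≈ -0.973848, f(-0.2) ≈ -0.389418, f(0.5) ≈ 0.841471.
Sum = Δx · [f(-2.3) + f(-1.6) + f(-0.9) + f(-0.2) + f(0.5)].
Sum ≈ 0.371189.

0.371189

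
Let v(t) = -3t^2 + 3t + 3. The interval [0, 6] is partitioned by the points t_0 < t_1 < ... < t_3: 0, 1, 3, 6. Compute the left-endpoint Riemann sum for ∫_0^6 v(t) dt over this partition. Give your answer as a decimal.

Subinterval widths: 1, 2, 3.
Left endpoints: 0, 1, 3.
v(0) = 3, v(1) = 3, v(3) = -15.
Sum = Σ Δt_i · v(t_i).
Sum = -36.

-36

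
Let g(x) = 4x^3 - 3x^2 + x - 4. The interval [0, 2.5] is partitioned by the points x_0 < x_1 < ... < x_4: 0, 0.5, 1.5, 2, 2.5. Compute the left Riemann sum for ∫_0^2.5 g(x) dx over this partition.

Subinterval widths: 0.5, 1, 0.5, 0.5.
Left endpoints: 0, 0.5, 1.5, 2.
g(0) = -4, g(0.5) = -3.75, g(1.5) = 4.25, g(2) = 18.
Sum = Σ Δx_i · g(x_i).
Sum = 5.375.

5.375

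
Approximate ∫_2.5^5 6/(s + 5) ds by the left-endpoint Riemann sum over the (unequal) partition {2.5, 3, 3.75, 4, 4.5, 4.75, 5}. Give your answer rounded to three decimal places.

1.779

Subinterval widths: 0.5, 0.75, 0.25, 0.5, 0.25, 0.25.
Left endpoints: 2.5, 3, 3.75, 4, 4.5, 4.75.
f(2.5) = 0.8, f(3) = 0.75, f(3.75) = 24/35, f(4) = 2/3, f(4.5) = 12/19, f(4.75) = 8/13.
Sum = Σ Δs_i · f(s_i).
Sum ≈ 1.779.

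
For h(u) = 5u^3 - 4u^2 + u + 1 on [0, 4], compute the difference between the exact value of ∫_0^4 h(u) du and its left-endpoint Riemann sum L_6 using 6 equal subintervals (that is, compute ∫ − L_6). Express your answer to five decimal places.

Exact integral: ∫_0^4 h(u) du ≈ 246.6666667.
L_6 ≈ 167.7037037.
Error ≈ 246.6666667 − 167.7037037 ≈ 78.96296.

78.96296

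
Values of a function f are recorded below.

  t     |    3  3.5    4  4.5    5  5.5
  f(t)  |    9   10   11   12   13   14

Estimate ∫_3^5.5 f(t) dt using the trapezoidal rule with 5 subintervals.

Δt = 0.5.
T_5 = (0.5/2)·[9 + 2·10 + 2·11 + 2·12 + 2·13 + 14] = 28.75.

28.75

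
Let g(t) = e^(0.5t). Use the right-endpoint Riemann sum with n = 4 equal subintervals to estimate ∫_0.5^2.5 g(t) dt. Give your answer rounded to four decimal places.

4.9872

Δt = (2.5 − 0.5)/4 = 0.5.
Right endpoints: 1, 1.5, 2, 2.5.
g(1) ≈ 1.6487, g(1.5) ≈ 2.1170, g(2) ≈ 2.7183, g(2.5) ≈ 3.4903.
Sum = Δt · [g(1) + g(1.5) + g(2) + g(2.5)].
Sum ≈ 4.9872.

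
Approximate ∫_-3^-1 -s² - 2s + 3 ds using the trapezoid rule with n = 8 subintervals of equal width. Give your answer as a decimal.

5.3125

Δs = (-1 − (-3))/8 = 0.25.
f(-3) = 0, f(-2.75) = 0.9375, f(-2.5) = 1.75, f(-2.25) = 2.4375, f(-2) = 3, f(-1.75) = 3.4375, f(-1.5) = 3.75, f(-1.25) = 3.9375, f(-1) = 4.
T_8 = (Δs/2)·[f(s_0) + 2f(s_1) + ... + 2f(s_{7}) + f(s_8)].
Sum = 5.3125.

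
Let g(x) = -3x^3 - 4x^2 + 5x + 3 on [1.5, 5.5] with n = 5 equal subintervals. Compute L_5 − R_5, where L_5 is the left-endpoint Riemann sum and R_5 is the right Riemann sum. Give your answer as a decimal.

L_5 = -600.58.
R_5 = -1065.38.
L_5 − R_5 = 464.8.

464.8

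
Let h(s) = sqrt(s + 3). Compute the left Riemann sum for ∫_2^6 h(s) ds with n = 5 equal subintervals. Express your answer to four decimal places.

Δs = (6 − 2)/5 = 0.8.
Left endpoints: 2, 2.8, 3.6, 4.4, 5.2.
h(2) ≈ 2.2361, h(2.8) ≈ 2.4083, h(3.6) ≈ 2.5690, h(4.4) ≈ 2.7203, h(5.2) ≈ 2.8636.
Sum = Δs · [h(2) + h(2.8) + h(3.6) + h(4.4) + h(5.2)].
Sum ≈ 10.2378.

10.2378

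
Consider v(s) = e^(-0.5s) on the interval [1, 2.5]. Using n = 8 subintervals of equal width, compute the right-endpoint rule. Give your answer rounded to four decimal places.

Δs = (2.5 − 1)/8 = 0.1875.
Right endpoints: 1.1875, 1.375, 1.5625, 1.75, 1.9375, 2.125, 2.3125, 2.5.
v(1.1875) ≈ 0.5523, v(1.375) ≈ 0.5028, v(1.5625) ≈ 0.4578, v(1.75) ≈ 0.4169, v(1.9375) ≈ 0.3796, v(2.125) ≈ 0.3456, v(2.3125) ≈ 0.3147, v(2.5) ≈ 0.2865.
Sum = Δs · [v(1.1875) + v(1.375) + v(1.5625) + ...].
Sum ≈ 0.6105.

0.6105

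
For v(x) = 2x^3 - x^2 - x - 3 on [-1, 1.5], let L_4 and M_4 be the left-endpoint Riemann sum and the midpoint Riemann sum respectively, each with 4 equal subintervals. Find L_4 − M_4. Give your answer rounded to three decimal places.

-1.440

L_4 ≈ -9.03320.
M_4 ≈ -7.59277.
L_4 − M_4 ≈ -1.440.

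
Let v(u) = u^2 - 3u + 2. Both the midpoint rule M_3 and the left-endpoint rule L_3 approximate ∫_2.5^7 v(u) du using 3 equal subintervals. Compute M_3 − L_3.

19.40625

M_3 = 53.15625.
L_3 = 33.75.
M_3 − L_3 = 19.40625.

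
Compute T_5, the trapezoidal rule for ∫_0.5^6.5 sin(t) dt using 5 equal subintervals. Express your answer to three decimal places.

Δt = (6.5 − 0.5)/5 = 1.2.
f(0.5) ≈ 0.479, f(1.7) ≈ 0.992, f(2.9) ≈ 0.239, f(4.1) ≈ -0.818, f(5.3) ≈ -0.832, f(6.5) ≈ 0.215.
T_5 = (Δt/2)·[f(t_0) + 2f(t_1) + ... + 2f(t_{4}) + f(t_5)].
Sum ≈ -0.087.

-0.087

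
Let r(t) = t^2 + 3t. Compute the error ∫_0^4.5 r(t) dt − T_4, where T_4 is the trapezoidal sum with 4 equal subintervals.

-0.94921875

Exact integral: ∫_0^4.5 r(t) dt = 60.75.
T_4 = 61.69921875.
Error = 60.75 − 61.69921875 = -0.94921875.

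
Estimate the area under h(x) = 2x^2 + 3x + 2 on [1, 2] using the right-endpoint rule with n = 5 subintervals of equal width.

Δx = (2 − 1)/5 = 0.2.
Right endpoints: 1.2, 1.4, 1.6, 1.8, 2.
h(1.2) = 8.48, h(1.4) = 10.12, h(1.6) = 11.92, h(1.8) = 13.88, h(2) = 16.
Sum = Δx · [h(1.2) + h(1.4) + h(1.6) + h(1.8) + h(2)].
Sum = 12.08.

12.08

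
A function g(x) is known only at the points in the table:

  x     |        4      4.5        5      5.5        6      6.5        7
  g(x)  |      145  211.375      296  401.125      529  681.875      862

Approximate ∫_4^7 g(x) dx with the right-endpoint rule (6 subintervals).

1490.6875

Δx = 0.5.
Sum = 0.5·[211.375 + 296 + 401.125 + 529 + 681.875 + 862] = 1490.6875.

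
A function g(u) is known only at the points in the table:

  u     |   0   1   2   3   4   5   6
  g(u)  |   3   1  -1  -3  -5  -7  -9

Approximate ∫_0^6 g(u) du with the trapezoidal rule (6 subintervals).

Δu = 1.
T_6 = (1/2)·[3 + 2·1 + 2·(-1) + 2·(-3) + 2·(-5) + 2·(-7) + (-9)] = -18.

-18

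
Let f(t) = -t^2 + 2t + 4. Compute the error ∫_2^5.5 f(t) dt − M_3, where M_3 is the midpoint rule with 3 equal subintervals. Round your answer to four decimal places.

-0.3970

Exact integral: ∫_2^5.5 f(t) dt ≈ -12.541667.
M_3 ≈ -12.144676.
Error ≈ -12.541667 − (-12.144676) ≈ -0.3970.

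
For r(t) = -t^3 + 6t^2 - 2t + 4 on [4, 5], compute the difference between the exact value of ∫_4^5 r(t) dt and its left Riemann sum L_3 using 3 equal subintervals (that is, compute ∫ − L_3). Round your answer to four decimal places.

-1.3611

Exact integral: ∫_4^5 r(t) dt = 24.75.
L_3 ≈ 26.111111.
Error ≈ 24.75 − 26.111111 ≈ -1.3611.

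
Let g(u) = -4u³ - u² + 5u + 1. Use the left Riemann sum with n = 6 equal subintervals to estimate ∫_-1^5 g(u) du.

Δu = (5 − (-1))/6 = 1.
Left endpoints: -1, 0, 1, 2, 3, 4.
g(-1) = -1, g(0) = 1, g(1) = 1, g(2) = -25, g(3) = -101, g(4) = -251.
Sum = Δu · [g(-1) + g(0) + g(1) + ...].
Sum = -376.

-376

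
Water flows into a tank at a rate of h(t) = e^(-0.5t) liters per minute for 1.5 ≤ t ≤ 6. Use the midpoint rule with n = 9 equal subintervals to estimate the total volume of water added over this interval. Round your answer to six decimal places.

0.842962

Δt = (6 − 1.5)/9 = 0.5.
Midpoints: 1.75, 2.25, 2.75, 3.25, 3.75, 4.25, 4.75, 5.25, 5.75.
h(1.75) ≈ 0.416862, h(2.25) ≈ 0.324652, h(2.75) ≈ 0.252840, h(3.25) ≈ 0.196912, h(3.75) ≈ 0.153355, h(4.25) ≈ 0.119433, h(4.75) ≈ 0.093014, h(5.25) ≈ 0.072440, h(5.75) ≈ 0.056416.
Sum = Δt · [h(1.75) + h(2.25) + h(2.75) + ...].
Sum ≈ 0.842962.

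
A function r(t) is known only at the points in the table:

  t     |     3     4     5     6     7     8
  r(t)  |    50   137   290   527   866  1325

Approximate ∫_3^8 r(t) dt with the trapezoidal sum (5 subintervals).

2507.5

Δt = 1.
T_5 = (1/2)·[50 + 2·137 + 2·290 + 2·527 + 2·866 + 1325] = 2507.5.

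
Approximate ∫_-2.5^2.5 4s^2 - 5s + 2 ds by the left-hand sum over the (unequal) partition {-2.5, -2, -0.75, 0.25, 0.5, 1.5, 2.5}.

Subinterval widths: 0.5, 1.25, 1, 0.25, 1, 1.
Left endpoints: -2.5, -2, -0.75, 0.25, 0.5, 1.5.
f(-2.5) = 39.5, f(-2) = 28, f(-0.75) = 8, f(0.25) = 1, f(0.5) = 0.5, f(1.5) = 3.5.
Sum = Σ Δs_i · f(s_i).
Sum = 67.

67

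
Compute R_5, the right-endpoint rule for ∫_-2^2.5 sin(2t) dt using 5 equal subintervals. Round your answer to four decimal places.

-1.1068

Δt = (2.5 − (-2))/5 = 0.9.
Right endpoints: -1.1, -0.2, 0.7, 1.6, 2.5.
f(-1.1) ≈ -0.8085, f(-0.2) ≈ -0.3894, f(0.7) ≈ 0.9854, f(1.6) ≈ -0.0584, f(2.5) ≈ -0.9589.
Sum = Δt · [f(-1.1) + f(-0.2) + f(0.7) + f(1.6) + f(2.5)].
Sum ≈ -1.1068.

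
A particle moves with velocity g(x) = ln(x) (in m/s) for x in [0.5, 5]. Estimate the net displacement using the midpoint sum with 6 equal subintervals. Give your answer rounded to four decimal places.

Δx = (5 − 0.5)/6 = 0.75.
Midpoints: 0.875, 1.625, 2.375, 3.125, 3.875, 4.625.
g(0.875) ≈ -0.1335, g(1.625) ≈ 0.4855, g(2.375) ≈ 0.8650, g(3.125) ≈ 1.1394, g(3.875) ≈ 1.3545, g(4.625) ≈ 1.5315.
Sum = Δx · [g(0.875) + g(1.625) + g(2.375) + ...].
Sum ≈ 3.9318.

3.9318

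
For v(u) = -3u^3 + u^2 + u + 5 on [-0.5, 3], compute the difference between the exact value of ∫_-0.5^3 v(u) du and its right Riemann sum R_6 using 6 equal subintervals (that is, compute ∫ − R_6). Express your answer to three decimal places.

22.196

Exact integral: ∫_-0.5^3 v(u) du ≈ -29.78646.
R_6 ≈ -51.98249.
Error ≈ -29.78646 − (-51.98249) ≈ 22.196.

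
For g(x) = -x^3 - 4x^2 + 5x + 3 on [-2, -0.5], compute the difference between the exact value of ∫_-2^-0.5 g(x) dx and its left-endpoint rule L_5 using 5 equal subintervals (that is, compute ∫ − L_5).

Exact integral: ∫_-2^-0.5 g(x) dx = -11.390625.
L_5 = -13.59.
Error = -11.390625 − (-13.59) = 2.199375.

2.199375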